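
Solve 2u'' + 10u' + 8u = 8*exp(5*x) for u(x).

u = 2*exp(5*x)/27 + C1*exp(-4*x) + C2*exp(-x)

Divide through by 2: u'' + 5u' + 4u = 4*exp(5*x).
Characteristic equation r² + 5r + 4 = 0 factors as (r + 4)(r + 1) = 0, so r = -4, -1.
Hence u_h = C1*exp(-4*x) + C2*exp(-x).
Try u_p = A*exp(5*x). Substituting into the equation and dividing by exp(5*x) gives A = 2/27, so u_p = 2*exp(5*x)/27.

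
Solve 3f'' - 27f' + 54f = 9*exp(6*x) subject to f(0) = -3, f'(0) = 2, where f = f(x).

Divide through by 3: f'' - 9f' + 18f = 3*exp(6*x).
Characteristic equation r² - 9r + 18 = 0 factors as (r - 6)(r - 3) = 0, so r = 6, 3.
Hence f_h = C1*exp(6*x) + C2*exp(3*x).
Since exp(6*x) solves the homogeneous equation (r = 6 is a root of multiplicity 1), multiply the trial by x. Try f_p = A*x*exp(6*x). Substituting into the equation and dividing by exp(6*x) gives A = 1, so f_p = x*exp(6*x).
General solution: f = C1*exp(6*x) + C2*exp(3*x) + x*exp(6*x).
Apply the initial conditions: f(0) = C1 + C2 = -3 and f'(0) = 1 + 3*C2 + 6*C1 = 2. Solving gives C1 = 10/3, C2 = -19/3.

f = -19*exp(3*x)/3 + 10*exp(6*x)/3 + x*exp(6*x)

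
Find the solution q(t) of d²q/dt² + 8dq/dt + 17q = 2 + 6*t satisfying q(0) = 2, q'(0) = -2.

Characteristic equation r² + 8r + 17 = 0 has discriminant (8)² - 4·(17) = -4 < 0, so r = -4 ± i.
Hence q_h = C1*cos(t)*exp(-4*t) + C2*exp(-4*t)*sin(t).
For the particular solution try q_p = A0 + A1*t. Substituting and matching coefficients of each power of t gives A0 = -14/289, A1 = 6/17, so q_p = -14/289 + 6*t/17.
General solution: q = -14/289 + 6*t/17 + C1*cos(t)*exp(-4*t) + C2*exp(-4*t)*sin(t).
Apply the initial conditions: q(0) = -14/289 + C1 = 2 and q'(0) = 6/17 + C2 - 4*C1 = -2. Solving gives C1 = 592/289, C2 = 1688/289.

q = -14/289 + 6*t/17 + 592*cos(t)*exp(-4*t)/289 + 1688*exp(-4*t)*sin(t)/289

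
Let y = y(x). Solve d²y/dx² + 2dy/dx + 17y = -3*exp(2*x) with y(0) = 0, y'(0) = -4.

y = -3*exp(2*x)/25 - 91*exp(-x)*sin(4*x)/100 + 3*cos(4*x)*exp(-x)/25

Characteristic equation r² + 2r + 17 = 0 has discriminant (2)² - 4·(17) = -64 < 0, so r = -1 ± 4i.
Hence y_h = C1*cos(4*x)*exp(-x) + C2*exp(-x)*sin(4*x).
Try y_p = A*exp(2*x). Substituting into the equation and dividing by exp(2*x) gives A = -3/25, so y_p = -3*exp(2*x)/25.
General solution: y = -3*exp(2*x)/25 + C1*cos(4*x)*exp(-x) + C2*exp(-x)*sin(4*x).
Apply the initial conditions: y(0) = -3/25 + C1 = 0 and y'(0) = -6/25 - C1 + 4*C2 = -4. Solving gives C1 = 3/25, C2 = -91/100.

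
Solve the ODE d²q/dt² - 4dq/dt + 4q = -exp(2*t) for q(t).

q = C1*exp(2*t) - t**2*exp(2*t)/2 + C2*t*exp(2*t)

Characteristic equation r² - 4r + 4 = 0 has discriminant (-4)² - 4·(4) = 0, so r = 2 is a repeated root.
Hence q_h = (C1 + C2*t)*exp(2*t).
Since exp(2*t) solves the homogeneous equation (r = 2 is a root of multiplicity 2), multiply the trial by t^2. Try q_p = A*t^2*exp(2*t). Substituting into the equation and dividing by exp(2*t) gives A = -1/2, so q_p = -t^2*exp(2*t)/2.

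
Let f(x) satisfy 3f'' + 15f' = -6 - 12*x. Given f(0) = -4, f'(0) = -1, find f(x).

f = -519/125 - 6*x/25 - 2*x**2/5 + 19*exp(-5*x)/125

Divide through by 3: f'' + 5f' = -2 - 4*x.
Characteristic equation r² + 5r = 0 factors as (r + 5)r = 0, so r = -5, 0.
Hence f_h = C1*exp(-5*x) + C2.
Since 0 is a characteristic root (multiplicity 1), multiply the polynomial trial by x: try f_p = x*(A0 + A1*x). Substituting and matching coefficients of each power of x gives A0 = -6/25, A1 = -2/5, so f_p = -6*x/25 - 2*x^2/5.
General solution: f = C2 - 6*x/25 - 2*x^2/5 + C1*exp(-5*x).
Apply the initial conditions: f(0) = C1 + C2 = -4 and f'(0) = -6/25 - 5*C1 = -1. Solving gives C1 = 19/125, C2 = -519/125.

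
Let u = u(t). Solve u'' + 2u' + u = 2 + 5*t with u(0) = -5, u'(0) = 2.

u = -8 + 3*exp(-t) + 5*t

Characteristic equation r² + 2r + 1 = 0 has discriminant (2)² - 4·(1) = 0, so r = -1 is a repeated root.
Hence u_h = (C1 + C2*t)*exp(-t).
For the particular solution try u_p = A0 + A1*t. Substituting and matching coefficients of each power of t gives A0 = -8, A1 = 5, so u_p = -8 + 5*t.
General solution: u = -8 + 5*t + C1*exp(-t) + C2*t*exp(-t).
Apply the initial conditions: u(0) = -8 + C1 = -5 and u'(0) = 5 + C2 - C1 = 2. Solving gives C1 = 3, C2 = 0.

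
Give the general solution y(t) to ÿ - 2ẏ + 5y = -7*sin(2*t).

Characteristic equation r² - 2r + 5 = 0 has discriminant (-2)² - 4·(5) = -16 < 0, so r = 1 ± 2i.
Hence y_h = C1*cos(2*t)*exp(t) + C2*exp(t)*sin(2*t).
Try y_p = A*cos(2*t) + B*sin(2*t). Substituting and equating the coefficients of cos(2t) and sin(2t) gives A = -28/17, B = -7/17, so y_p = -28*cos(2*t)/17 - 7*sin(2*t)/17.

y = -28*cos(2*t)/17 - 7*sin(2*t)/17 + C1*cos(2*t)*exp(t) + C2*exp(t)*sin(2*t)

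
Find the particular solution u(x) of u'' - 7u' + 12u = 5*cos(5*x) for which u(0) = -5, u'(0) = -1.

Characteristic equation r² - 7r + 12 = 0 factors as (r - 3)(r - 4) = 0, so r = 3, 4.
Hence u_h = C1*exp(3*x) + C2*exp(4*x).
Try u_p = A*cos(5*x) + B*sin(5*x). Substituting and equating the coefficients of cos(5x) and sin(5x) gives A = -65/1394, B = -175/1394, so u_p = -175*sin(5*x)/1394 - 65*cos(5*x)/1394.
General solution: u = -175*sin(5*x)/1394 - 65*cos(5*x)/1394 + C1*exp(3*x) + C2*exp(4*x).
Apply the initial conditions: u(0) = -65/1394 + C1 + C2 = -5 and u'(0) = -875/1394 + 3*C1 + 4*C2 = -1. Solving gives C1 = -661/34, C2 = 594/41.

u = -661*exp(3*x)/34 - 175*sin(5*x)/1394 - 65*cos(5*x)/1394 + 594*exp(4*x)/41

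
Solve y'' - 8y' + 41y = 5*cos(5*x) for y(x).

Characteristic equation r² - 8r + 41 = 0 has discriminant (-8)² - 4·(41) = -100 < 0, so r = 4 ± 5i.
Hence y_h = C1*cos(5*x)*exp(4*x) + C2*exp(4*x)*sin(5*x).
Try y_p = A*cos(5*x) + B*sin(5*x). Substituting and equating the coefficients of cos(5x) and sin(5x) gives A = 5/116, B = -25/232, so y_p = -25*sin(5*x)/232 + 5*cos(5*x)/116.

y = -25*sin(5*x)/232 + 5*cos(5*x)/116 + C1*cos(5*x)*exp(4*x) + C2*exp(4*x)*sin(5*x)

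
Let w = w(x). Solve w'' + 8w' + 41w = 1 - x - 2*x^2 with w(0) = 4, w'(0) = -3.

Characteristic equation r² + 8r + 41 = 0 has discriminant (8)² - 4·(41) = -100 < 0, so r = -4 ± 5i.
Hence w_h = C1*cos(5*x)*exp(-4*x) + C2*exp(-4*x)*sin(5*x).
For the particular solution try w_p = A0 + A1*x + A2*x^2. Substituting and matching coefficients of each power of x gives A0 = 1917/68921, A1 = -9/1681, A2 = -2/41, so w_p = 1917/68921 - 9*x/1681 - 2*x^2/41.
General solution: w = 1917/68921 - 9*x/1681 - 2*x^2/41 + C1*cos(5*x)*exp(-4*x) + C2*exp(-4*x)*sin(5*x).
Apply the initial conditions: w(0) = 1917/68921 + C1 = 4 and w'(0) = -9/1681 - 4*C1 + 5*C2 = -3. Solving gives C1 = 273767/68921, C2 = 888674/344605.

w = 1917/68921 - 9*x/1681 - 2*x**2/41 + 273767*cos(5*x)*exp(-4*x)/68921 + 888674*exp(-4*x)*sin(5*x)/344605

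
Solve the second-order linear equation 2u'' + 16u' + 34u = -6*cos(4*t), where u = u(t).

u = -96*sin(4*t)/1025 - 3*cos(4*t)/1025 + C1*cos(t)*exp(-4*t) + C2*exp(-4*t)*sin(t)

Divide through by 2: u'' + 8u' + 17u = -3*cos(4*t).
Characteristic equation r² + 8r + 17 = 0 has discriminant (8)² - 4·(17) = -4 < 0, so r = -4 ± i.
Hence u_h = C1*cos(t)*exp(-4*t) + C2*exp(-4*t)*sin(t).
Try u_p = A*cos(4*t) + B*sin(4*t). Substituting and equating the coefficients of cos(4t) and sin(4t) gives A = -3/1025, B = -96/1025, so u_p = -96*sin(4*t)/1025 - 3*cos(4*t)/1025.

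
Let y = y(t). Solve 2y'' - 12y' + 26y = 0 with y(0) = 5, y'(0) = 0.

Divide through by 2: y'' - 6y' + 13y = 0.
Characteristic equation r² - 6r + 13 = 0 has discriminant (-6)² - 4·(13) = -16 < 0, so r = 3 ± 2i.
Hence y_h = C1*cos(2*t)*exp(3*t) + C2*exp(3*t)*sin(2*t).
Apply the initial conditions: y(0) = C1 = 5 and y'(0) = 2*C2 + 3*C1 = 0. Solving gives C1 = 5, C2 = -15/2.

y = 5*cos(2*t)*exp(3*t) - 15*exp(3*t)*sin(2*t)/2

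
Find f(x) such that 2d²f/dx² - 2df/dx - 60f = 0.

f = C1*exp(6*x) + C2*exp(-5*x)

Divide through by 2: f'' - f' - 30f = 0.
Characteristic equation r² - r - 30 = 0 factors as (r - 6)(r + 5) = 0, so r = 6, -5.
Hence f_h = C1*exp(6*x) + C2*exp(-5*x).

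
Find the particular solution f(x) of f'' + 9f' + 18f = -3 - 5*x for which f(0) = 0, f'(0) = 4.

f = -1/36 - 157*exp(-6*x)/108 - 5*x/18 + 40*exp(-3*x)/27

Characteristic equation r² + 9r + 18 = 0 factors as (r + 3)(r + 6) = 0, so r = -3, -6.
Hence f_h = C1*exp(-3*x) + C2*exp(-6*x).
For the particular solution try f_p = A0 + A1*x. Substituting and matching coefficients of each power of x gives A0 = -1/36, A1 = -5/18, so f_p = -1/36 - 5*x/18.
General solution: f = -1/36 - 5*x/18 + C1*exp(-3*x) + C2*exp(-6*x).
Apply the initial conditions: f(0) = -1/36 + C1 + C2 = 0 and f'(0) = -5/18 - 6*C2 - 3*C1 = 4. Solving gives C1 = 40/27, C2 = -157/108.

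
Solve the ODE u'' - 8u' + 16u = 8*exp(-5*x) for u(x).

Characteristic equation r² - 8r + 16 = 0 has discriminant (-8)² - 4·(16) = 0, so r = 4 is a repeated root.
Hence u_h = (C1 + C2*x)*exp(4*x).
Try u_p = A*exp(-5*x). Substituting into the equation and dividing by exp(-5*x) gives A = 8/81, so u_p = 8*exp(-5*x)/81.

u = 8*exp(-5*x)/81 + C1*exp(4*x) + C2*x*exp(4*x)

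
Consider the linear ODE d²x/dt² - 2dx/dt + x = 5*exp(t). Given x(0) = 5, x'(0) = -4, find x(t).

Characteristic equation r² - 2r + 1 = 0 has discriminant (-2)² - 4·(1) = 0, so r = 1 is a repeated root.
Hence x_h = (C1 + C2*t)*exp(t).
Since exp(t) solves the homogeneous equation (r = 1 is a root of multiplicity 2), multiply the trial by t^2. Try x_p = A*t^2*exp(t). Substituting into the equation and dividing by exp(t) gives A = 5/2, so x_p = 5*t^2*exp(t)/2.
General solution: x = C1*exp(t) + 5*t^2*exp(t)/2 + C2*t*exp(t).
Apply the initial conditions: x(0) = C1 = 5 and x'(0) = C1 + C2 = -4. Solving gives C1 = 5, C2 = -9.

x = 5*exp(t) - 9*t*exp(t) + 5*t**2*exp(t)/2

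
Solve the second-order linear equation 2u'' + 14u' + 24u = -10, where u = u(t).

Divide through by 2: u'' + 7u' + 12u = -5.
Characteristic equation r² + 7r + 12 = 0 factors as (r + 4)(r + 3) = 0, so r = -4, -3.
Hence u_h = C1*exp(-4*t) + C2*exp(-3*t).
For the particular solution try u_p = A0. Substituting and matching coefficients of each power of t gives A0 = -5/12, so u_p = -5/12.

u = -5/12 + C1*exp(-4*t) + C2*exp(-3*t)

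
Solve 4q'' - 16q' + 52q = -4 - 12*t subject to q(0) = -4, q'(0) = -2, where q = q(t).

Divide through by 4: q'' - 4q' + 13q = -1 - 3*t.
Characteristic equation r² - 4r + 13 = 0 has discriminant (-4)² - 4·(13) = -36 < 0, so r = 2 ± 3i.
Hence q_h = C1*cos(3*t)*exp(2*t) + C2*exp(2*t)*sin(3*t).
For the particular solution try q_p = A0 + A1*t. Substituting and matching coefficients of each power of t gives A0 = -25/169, A1 = -3/13, so q_p = -25/169 - 3*t/13.
General solution: q = -25/169 - 3*t/13 + C1*cos(3*t)*exp(2*t) + C2*exp(2*t)*sin(3*t).
Apply the initial conditions: q(0) = -25/169 + C1 = -4 and q'(0) = -3/13 + 2*C1 + 3*C2 = -2. Solving gives C1 = -651/169, C2 = 1003/507.

q = -25/169 - 3*t/13 - 651*cos(3*t)*exp(2*t)/169 + 1003*exp(2*t)*sin(3*t)/507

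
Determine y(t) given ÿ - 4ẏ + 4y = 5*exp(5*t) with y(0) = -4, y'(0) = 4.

y = -41*exp(2*t)/9 + 5*exp(5*t)/9 + 31*t*exp(2*t)/3

Characteristic equation r² - 4r + 4 = 0 has discriminant (-4)² - 4·(4) = 0, so r = 2 is a repeated root.
Hence y_h = (C1 + C2*t)*exp(2*t).
Try y_p = A*exp(5*t). Substituting into the equation and dividing by exp(5*t) gives A = 5/9, so y_p = 5*exp(5*t)/9.
General solution: y = 5*exp(5*t)/9 + C1*exp(2*t) + C2*t*exp(2*t).
Apply the initial conditions: y(0) = 5/9 + C1 = -4 and y'(0) = 25/9 + C2 + 2*C1 = 4. Solving gives C1 = -41/9, C2 = 31/3.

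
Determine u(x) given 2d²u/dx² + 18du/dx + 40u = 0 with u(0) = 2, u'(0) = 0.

Divide through by 2: u'' + 9u' + 20u = 0.
Characteristic equation r² + 9r + 20 = 0 factors as (r + 4)(r + 5) = 0, so r = -4, -5.
Hence u_h = C1*exp(-4*x) + C2*exp(-5*x).
Apply the initial conditions: u(0) = C1 + C2 = 2 and u'(0) = -5*C2 - 4*C1 = 0. Solving gives C1 = 10, C2 = -8.

u = -8*exp(-5*x) + 10*exp(-4*x)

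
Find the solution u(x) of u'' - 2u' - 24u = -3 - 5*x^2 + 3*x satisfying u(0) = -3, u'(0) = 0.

u = 269/1728 - 673*exp(6*x)/540 - 611*exp(-4*x)/320 - 23*x/144 + 5*x**2/24

Characteristic equation r² - 2r - 24 = 0 factors as (r + 4)(r - 6) = 0, so r = -4, 6.
Hence u_h = C1*exp(-4*x) + C2*exp(6*x).
For the particular solution try u_p = A0 + A1*x + A2*x^2. Substituting and matching coefficients of each power of x gives A0 = 269/1728, A1 = -23/144, A2 = 5/24, so u_p = 269/1728 - 23*x/144 + 5*x^2/24.
General solution: u = 269/1728 - 23*x/144 + 5*x^2/24 + C1*exp(-4*x) + C2*exp(6*x).
Apply the initial conditions: u(0) = 269/1728 + C1 + C2 = -3 and u'(0) = -23/144 - 4*C1 + 6*C2 = 0. Solving gives C1 = -611/320, C2 = -673/540.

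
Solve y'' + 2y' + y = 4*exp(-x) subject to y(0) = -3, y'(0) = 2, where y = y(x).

y = -3*exp(-x) - x*exp(-x) + 2*x**2*exp(-x)

Characteristic equation r² + 2r + 1 = 0 has discriminant (2)² - 4·(1) = 0, so r = -1 is a repeated root.
Hence y_h = (C1 + C2*x)*exp(-x).
Since exp(-x) solves the homogeneous equation (r = -1 is a root of multiplicity 2), multiply the trial by x^2. Try y_p = A*x^2*exp(-x). Substituting into the equation and dividing by exp(-x) gives A = 2, so y_p = 2*x^2*exp(-x).
General solution: y = C1*exp(-x) + 2*x^2*exp(-x) + C2*x*exp(-x).
Apply the initial conditions: y(0) = C1 = -3 and y'(0) = C2 - C1 = 2. Solving gives C1 = -3, C2 = -1.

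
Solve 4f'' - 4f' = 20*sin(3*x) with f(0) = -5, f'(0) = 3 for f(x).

f = -29/3 - sin(3*x)/2 + cos(3*x)/6 + 9*exp(x)/2

Divide through by 4: f'' - f' = 5*sin(3*x).
Characteristic equation r² - r = 0 factors as (r - 1)r = 0, so r = 1, 0.
Hence f_h = C1*exp(x) + C2.
Try f_p = A*cos(3*x) + B*sin(3*x). Substituting and equating the coefficients of cos(3x) and sin(3x) gives A = 1/6, B = -1/2, so f_p = -sin(3*x)/2 + cos(3*x)/6.
General solution: f = C2 - sin(3*x)/2 + cos(3*x)/6 + C1*exp(x).
Apply the initial conditions: f(0) = 1/6 + C1 + C2 = -5 and f'(0) = -3/2 + C1 = 3. Solving gives C1 = 9/2, C2 = -29/3.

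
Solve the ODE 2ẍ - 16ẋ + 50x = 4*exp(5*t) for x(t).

x = exp(5*t)/5 + C1*cos(3*t)*exp(4*t) + C2*exp(4*t)*sin(3*t)

Divide through by 2: x'' - 8x' + 25x = 2*exp(5*t).
Characteristic equation r² - 8r + 25 = 0 has discriminant (-8)² - 4·(25) = -36 < 0, so r = 4 ± 3i.
Hence x_h = C1*cos(3*t)*exp(4*t) + C2*exp(4*t)*sin(3*t).
Try x_p = A*exp(5*t). Substituting into the equation and dividing by exp(5*t) gives A = 1/5, so x_p = exp(5*t)/5.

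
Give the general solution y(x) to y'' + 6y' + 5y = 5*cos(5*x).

Characteristic equation r² + 6r + 5 = 0 factors as (r + 1)(r + 5) = 0, so r = -1, -5.
Hence y_h = C1*exp(-x) + C2*exp(-5*x).
Try y_p = A*cos(5*x) + B*sin(5*x). Substituting and equating the coefficients of cos(5x) and sin(5x) gives A = -1/13, B = 3/26, so y_p = -cos(5*x)/13 + 3*sin(5*x)/26.

y = -cos(5*x)/13 + 3*sin(5*x)/26 + C1*exp(-x) + C2*exp(-5*x)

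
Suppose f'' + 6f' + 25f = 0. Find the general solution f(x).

f = C1*cos(4*x)*exp(-3*x) + C2*exp(-3*x)*sin(4*x)

Characteristic equation r² + 6r + 25 = 0 has discriminant (6)² - 4·(25) = -64 < 0, so r = -3 ± 4i.
Hence f_h = C1*cos(4*x)*exp(-3*x) + C2*exp(-3*x)*sin(4*x).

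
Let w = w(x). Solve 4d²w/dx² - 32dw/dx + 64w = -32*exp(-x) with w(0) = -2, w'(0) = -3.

w = -42*exp(4*x)/25 - 8*exp(-x)/25 + 17*x*exp(4*x)/5

Divide through by 4: w'' - 8w' + 16w = -8*exp(-x).
Characteristic equation r² - 8r + 16 = 0 has discriminant (-8)² - 4·(16) = 0, so r = 4 is a repeated root.
Hence w_h = (C1 + C2*x)*exp(4*x).
Try w_p = A*exp(-x). Substituting into the equation and dividing by exp(-x) gives A = -8/25, so w_p = -8*exp(-x)/25.
General solution: w = -8*exp(-x)/25 + C1*exp(4*x) + C2*x*exp(4*x).
Apply the initial conditions: w(0) = -8/25 + C1 = -2 and w'(0) = 8/25 + C2 + 4*C1 = -3. Solving gives C1 = -42/25, C2 = 17/5.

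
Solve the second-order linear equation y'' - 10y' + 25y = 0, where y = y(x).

y = C1*exp(5*x) + C2*x*exp(5*x)

Characteristic equation r² - 10r + 25 = 0 has discriminant (-10)² - 4·(25) = 0, so r = 5 is a repeated root.
Hence y_h = (C1 + C2*x)*exp(5*x).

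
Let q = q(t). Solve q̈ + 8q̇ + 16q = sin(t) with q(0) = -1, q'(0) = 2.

Characteristic equation r² + 8r + 16 = 0 has discriminant (8)² - 4·(16) = 0, so r = -4 is a repeated root.
Hence q_h = (C1 + C2*t)*exp(-4*t).
Try q_p = A*cos(t) + B*sin(t). Substituting and equating the coefficients of cos(t) and sin(t) gives A = -8/289, B = 15/289, so q_p = -8*cos(t)/289 + 15*sin(t)/289.
General solution: q = -8*cos(t)/289 + 15*sin(t)/289 + C1*exp(-4*t) + C2*t*exp(-4*t).
Apply the initial conditions: q(0) = -8/289 + C1 = -1 and q'(0) = 15/289 + C2 - 4*C1 = 2. Solving gives C1 = -281/289, C2 = -33/17.

q = -281*exp(-4*t)/289 - 8*cos(t)/289 + 15*sin(t)/289 - 33*t*exp(-4*t)/17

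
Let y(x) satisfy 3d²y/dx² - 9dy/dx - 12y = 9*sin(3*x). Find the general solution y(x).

y = -39*sin(3*x)/250 + 27*cos(3*x)/250 + C1*exp(4*x) + C2*exp(-x)

Divide through by 3: y'' - 3y' - 4y = 3*sin(3*x).
Characteristic equation r² - 3r - 4 = 0 factors as (r - 4)(r + 1) = 0, so r = 4, -1.
Hence y_h = C1*exp(4*x) + C2*exp(-x).
Try y_p = A*cos(3*x) + B*sin(3*x). Substituting and equating the coefficients of cos(3x) and sin(3x) gives A = 27/250, B = -39/250, so y_p = -39*sin(3*x)/250 + 27*cos(3*x)/250.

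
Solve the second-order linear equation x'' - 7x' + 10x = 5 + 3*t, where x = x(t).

Characteristic equation r² - 7r + 10 = 0 factors as (r - 5)(r - 2) = 0, so r = 5, 2.
Hence x_h = C1*exp(5*t) + C2*exp(2*t).
For the particular solution try x_p = A0 + A1*t. Substituting and matching coefficients of each power of t gives A0 = 71/100, A1 = 3/10, so x_p = 71/100 + 3*t/10.

x = 71/100 + 3*t/10 + C1*exp(5*t) + C2*exp(2*t)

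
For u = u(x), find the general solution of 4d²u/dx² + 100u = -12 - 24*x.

Divide through by 4: u'' + 25u = -3 - 6*x.
Characteristic equation r² + 25 = 0 has discriminant (0)² - 4·(25) = -100 < 0, so r = ± 5i.
Hence u_h = C1*cos(5*x) + C2*sin(5*x).
For the particular solution try u_p = A0 + A1*x. Substituting and matching coefficients of each power of x gives A0 = -3/25, A1 = -6/25, so u_p = -3/25 - 6*x/25.

u = -3/25 - 6*x/25 + C1*cos(5*x) + C2*sin(5*x)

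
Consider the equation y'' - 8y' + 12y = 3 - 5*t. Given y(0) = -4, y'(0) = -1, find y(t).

y = -1/36 - 93*exp(2*t)/16 - 5*t/12 + 265*exp(6*t)/144

Characteristic equation r² - 8r + 12 = 0 factors as (r - 6)(r - 2) = 0, so r = 6, 2.
Hence y_h = C1*exp(6*t) + C2*exp(2*t).
For the particular solution try y_p = A0 + A1*t. Substituting and matching coefficients of each power of t gives A0 = -1/36, A1 = -5/12, so y_p = -1/36 - 5*t/12.
General solution: y = -1/36 - 5*t/12 + C1*exp(6*t) + C2*exp(2*t).
Apply the initial conditions: y(0) = -1/36 + C1 + C2 = -4 and y'(0) = -5/12 + 2*C2 + 6*C1 = -1. Solving gives C1 = 265/144, C2 = -93/16.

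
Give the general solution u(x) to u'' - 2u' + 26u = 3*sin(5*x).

u = 3*sin(5*x)/101 + 30*cos(5*x)/101 + C1*cos(5*x)*exp(x) + C2*exp(x)*sin(5*x)

Characteristic equation r² - 2r + 26 = 0 has discriminant (-2)² - 4·(26) = -100 < 0, so r = 1 ± 5i.
Hence u_h = C1*cos(5*x)*exp(x) + C2*exp(x)*sin(5*x).
Try u_p = A*cos(5*x) + B*sin(5*x). Substituting and equating the coefficients of cos(5x) and sin(5x) gives A = 30/101, B = 3/101, so u_p = 3*sin(5*x)/101 + 30*cos(5*x)/101.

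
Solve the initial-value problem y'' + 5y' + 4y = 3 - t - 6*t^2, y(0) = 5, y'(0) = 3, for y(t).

Characteristic equation r² + 5r + 4 = 0 factors as (r + 4)(r + 1) = 0, so r = -4, -1.
Hence y_h = C1*exp(-4*t) + C2*exp(-t).
For the particular solution try y_p = A0 + A1*t + A2*t^2. Substituting and matching coefficients of each power of t gives A0 = -23/8, A1 = 7/2, A2 = -3/2, so y_p = -23/8 - 3*t^2/2 + 7*t/2.
General solution: y = -23/8 - 3*t^2/2 + 7*t/2 + C1*exp(-4*t) + C2*exp(-t).
Apply the initial conditions: y(0) = -23/8 + C1 + C2 = 5 and y'(0) = 7/2 - C2 - 4*C1 = 3. Solving gives C1 = -59/24, C2 = 31/3.

y = -23/8 - 59*exp(-4*t)/24 - 3*t**2/2 + 7*t/2 + 31*exp(-t)/3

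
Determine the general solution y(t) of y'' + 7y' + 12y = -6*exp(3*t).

y = -exp(3*t)/7 + C1*exp(-4*t) + C2*exp(-3*t)

Characteristic equation r² + 7r + 12 = 0 factors as (r + 4)(r + 3) = 0, so r = -4, -3.
Hence y_h = C1*exp(-4*t) + C2*exp(-3*t).
Try y_p = A*exp(3*t). Substituting into the equation and dividing by exp(3*t) gives A = -1/7, so y_p = -exp(3*t)/7.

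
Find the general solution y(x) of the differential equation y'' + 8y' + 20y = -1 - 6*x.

Characteristic equation r² + 8r + 20 = 0 has discriminant (8)² - 4·(20) = -16 < 0, so r = -4 ± 2i.
Hence y_h = C1*cos(2*x)*exp(-4*x) + C2*exp(-4*x)*sin(2*x).
For the particular solution try y_p = A0 + A1*x. Substituting and matching coefficients of each power of x gives A0 = 7/100, A1 = -3/10, so y_p = 7/100 - 3*x/10.

y = 7/100 - 3*x/10 + C1*cos(2*x)*exp(-4*x) + C2*exp(-4*x)*sin(2*x)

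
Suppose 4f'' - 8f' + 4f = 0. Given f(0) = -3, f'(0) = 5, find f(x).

Divide through by 4: f'' - 2f' + f = 0.
Characteristic equation r² - 2r + 1 = 0 has discriminant (-2)² - 4·(1) = 0, so r = 1 is a repeated root.
Hence f_h = (C1 + C2*x)*exp(x).
Apply the initial conditions: f(0) = C1 = -3 and f'(0) = C1 + C2 = 5. Solving gives C1 = -3, C2 = 8.

f = -3*exp(x) + 8*x*exp(x)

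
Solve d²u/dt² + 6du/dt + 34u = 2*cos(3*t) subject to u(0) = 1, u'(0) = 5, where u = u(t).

Characteristic equation r² + 6r + 34 = 0 has discriminant (6)² - 4·(34) = -100 < 0, so r = -3 ± 5i.
Hence u_h = C1*cos(5*t)*exp(-3*t) + C2*exp(-3*t)*sin(5*t).
Try u_p = A*cos(3*t) + B*sin(3*t). Substituting and equating the coefficients of cos(3t) and sin(3t) gives A = 50/949, B = 36/949, so u_p = 36*sin(3*t)/949 + 50*cos(3*t)/949.
General solution: u = 36*sin(3*t)/949 + 50*cos(3*t)/949 + C1*cos(5*t)*exp(-3*t) + C2*exp(-3*t)*sin(5*t).
Apply the initial conditions: u(0) = 50/949 + C1 = 1 and u'(0) = 108/949 - 3*C1 + 5*C2 = 5. Solving gives C1 = 899/949, C2 = 7334/4745.

u = 36*sin(3*t)/949 + 50*cos(3*t)/949 + 899*cos(5*t)*exp(-3*t)/949 + 7334*exp(-3*t)*sin(5*t)/4745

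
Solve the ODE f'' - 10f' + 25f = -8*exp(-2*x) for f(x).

f = -8*exp(-2*x)/49 + C1*exp(5*x) + C2*x*exp(5*x)

Characteristic equation r² - 10r + 25 = 0 has discriminant (-10)² - 4·(25) = 0, so r = 5 is a repeated root.
Hence f_h = (C1 + C2*x)*exp(5*x).
Try f_p = A*exp(-2*x). Substituting into the equation and dividing by exp(-2*x) gives A = -8/49, so f_p = -8*exp(-2*x)/49.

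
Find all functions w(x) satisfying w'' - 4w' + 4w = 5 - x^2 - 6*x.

Characteristic equation r² - 4r + 4 = 0 has discriminant (-4)² - 4·(4) = 0, so r = 2 is a repeated root.
Hence w_h = (C1 + C2*x)*exp(2*x).
For the particular solution try w_p = A0 + A1*x + A2*x^2. Substituting and matching coefficients of each power of x gives A0 = -5/8, A1 = -2, A2 = -1/4, so w_p = -5/8 - 2*x - x^2/4.

w = -5/8 - 2*x - x**2/4 + C1*exp(2*x) + C2*x*exp(2*x)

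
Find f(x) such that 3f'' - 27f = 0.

Divide through by 3: f'' - 9f = 0.
Characteristic equation r² - 9 = 0 factors as (r - 3)(r + 3) = 0, so r = 3, -3.
Hence f_h = C1*exp(3*x) + C2*exp(-3*x).

f = C1*exp(3*x) + C2*exp(-3*x)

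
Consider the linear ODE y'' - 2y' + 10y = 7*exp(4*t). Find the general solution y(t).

Characteristic equation r² - 2r + 10 = 0 has discriminant (-2)² - 4·(10) = -36 < 0, so r = 1 ± 3i.
Hence y_h = C1*cos(3*t)*exp(t) + C2*exp(t)*sin(3*t).
Try y_p = A*exp(4*t). Substituting into the equation and dividing by exp(4*t) gives A = 7/18, so y_p = 7*exp(4*t)/18.

y = 7*exp(4*t)/18 + C1*cos(3*t)*exp(t) + C2*exp(t)*sin(3*t)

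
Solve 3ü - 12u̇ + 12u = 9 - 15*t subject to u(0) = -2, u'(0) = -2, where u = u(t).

Divide through by 3: u'' - 4u' + 4u = 3 - 5*t.
Characteristic equation r² - 4r + 4 = 0 has discriminant (-4)² - 4·(4) = 0, so r = 2 is a repeated root.
Hence u_h = (C1 + C2*t)*exp(2*t).
For the particular solution try u_p = A0 + A1*t. Substituting and matching coefficients of each power of t gives A0 = -1/2, A1 = -5/4, so u_p = -1/2 - 5*t/4.
General solution: u = -1/2 - 5*t/4 + C1*exp(2*t) + C2*t*exp(2*t).
Apply the initial conditions: u(0) = -1/2 + C1 = -2 and u'(0) = -5/4 + C2 + 2*C1 = -2. Solving gives C1 = -3/2, C2 = 9/4.

u = -1/2 - 5*t/4 - 3*exp(2*t)/2 + 9*t*exp(2*t)/4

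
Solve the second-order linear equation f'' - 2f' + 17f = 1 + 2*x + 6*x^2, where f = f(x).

Characteristic equation r² - 2r + 17 = 0 has discriminant (-2)² - 4·(17) = -64 < 0, so r = 1 ± 4i.
Hence f_h = C1*cos(4*x)*exp(x) + C2*exp(x)*sin(4*x).
For the particular solution try f_p = A0 + A1*x + A2*x^2. Substituting and matching coefficients of each power of x gives A0 = 201/4913, A1 = 58/289, A2 = 6/17, so f_p = 201/4913 + 6*x^2/17 + 58*x/289.

f = 201/4913 + 6*x**2/17 + 58*x/289 + C1*cos(4*x)*exp(x) + C2*exp(x)*sin(4*x)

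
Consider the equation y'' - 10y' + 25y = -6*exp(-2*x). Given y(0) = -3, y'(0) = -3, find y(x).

y = -141*exp(5*x)/49 - 6*exp(-2*x)/49 + 78*x*exp(5*x)/7

Characteristic equation r² - 10r + 25 = 0 has discriminant (-10)² - 4·(25) = 0, so r = 5 is a repeated root.
Hence y_h = (C1 + C2*x)*exp(5*x).
Try y_p = A*exp(-2*x). Substituting into the equation and dividing by exp(-2*x) gives A = -6/49, so y_p = -6*exp(-2*x)/49.
General solution: y = -6*exp(-2*x)/49 + C1*exp(5*x) + C2*x*exp(5*x).
Apply the initial conditions: y(0) = -6/49 + C1 = -3 and y'(0) = 12/49 + C2 + 5*C1 = -3. Solving gives C1 = -141/49, C2 = 78/7.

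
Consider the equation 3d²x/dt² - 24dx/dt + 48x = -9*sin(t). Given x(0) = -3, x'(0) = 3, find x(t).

x = -843*exp(4*t)/289 - 45*sin(t)/289 - 24*cos(t)/289 + 252*t*exp(4*t)/17

Divide through by 3: x'' - 8x' + 16x = -3*sin(t).
Characteristic equation r² - 8r + 16 = 0 has discriminant (-8)² - 4·(16) = 0, so r = 4 is a repeated root.
Hence x_h = (C1 + C2*t)*exp(4*t).
Try x_p = A*cos(t) + B*sin(t). Substituting and equating the coefficients of cos(t) and sin(t) gives A = -24/289, B = -45/289, so x_p = -45*sin(t)/289 - 24*cos(t)/289.
General solution: x = -45*sin(t)/289 - 24*cos(t)/289 + C1*exp(4*t) + C2*t*exp(4*t).
Apply the initial conditions: x(0) = -24/289 + C1 = -3 and x'(0) = -45/289 + C2 + 4*C1 = 3. Solving gives C1 = -843/289, C2 = 252/17.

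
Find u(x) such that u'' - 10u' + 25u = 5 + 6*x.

u = 37/125 + 6*x/25 + C1*exp(5*x) + C2*x*exp(5*x)

Characteristic equation r² - 10r + 25 = 0 has discriminant (-10)² - 4·(25) = 0, so r = 5 is a repeated root.
Hence u_h = (C1 + C2*x)*exp(5*x).
For the particular solution try u_p = A0 + A1*x. Substituting and matching coefficients of each power of x gives A0 = 37/125, A1 = 6/25, so u_p = 37/125 + 6*x/25.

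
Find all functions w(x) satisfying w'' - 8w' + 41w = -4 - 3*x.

Characteristic equation r² - 8r + 41 = 0 has discriminant (-8)² - 4·(41) = -100 < 0, so r = 4 ± 5i.
Hence w_h = C1*cos(5*x)*exp(4*x) + C2*exp(4*x)*sin(5*x).
For the particular solution try w_p = A0 + A1*x. Substituting and matching coefficients of each power of x gives A0 = -188/1681, A1 = -3/41, so w_p = -188/1681 - 3*x/41.

w = -188/1681 - 3*x/41 + C1*cos(5*x)*exp(4*x) + C2*exp(4*x)*sin(5*x)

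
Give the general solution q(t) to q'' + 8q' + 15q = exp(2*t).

q = exp(2*t)/35 + C1*exp(-3*t) + C2*exp(-5*t)

Characteristic equation r² + 8r + 15 = 0 factors as (r + 3)(r + 5) = 0, so r = -3, -5.
Hence q_h = C1*exp(-3*t) + C2*exp(-5*t).
Try q_p = A*exp(2*t). Substituting into the equation and dividing by exp(2*t) gives A = 1/35, so q_p = exp(2*t)/35.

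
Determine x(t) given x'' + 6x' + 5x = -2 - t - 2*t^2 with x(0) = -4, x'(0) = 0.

x = -144/125 - 15*exp(-t)/4 - 2*t**2/5 + 19*t/25 + 451*exp(-5*t)/500

Characteristic equation r² + 6r + 5 = 0 factors as (r + 1)(r + 5) = 0, so r = -1, -5.
Hence x_h = C1*exp(-t) + C2*exp(-5*t).
For the particular solution try x_p = A0 + A1*t + A2*t^2. Substituting and matching coefficients of each power of t gives A0 = -144/125, A1 = 19/25, A2 = -2/5, so x_p = -144/125 - 2*t^2/5 + 19*t/25.
General solution: x = -144/125 - 2*t^2/5 + 19*t/25 + C1*exp(-t) + C2*exp(-5*t).
Apply the initial conditions: x(0) = -144/125 + C1 + C2 = -4 and x'(0) = 19/25 - C1 - 5*C2 = 0. Solving gives C1 = -15/4, C2 = 451/500.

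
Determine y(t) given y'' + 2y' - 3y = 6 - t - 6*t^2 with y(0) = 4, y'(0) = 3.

y = 4/3 + 2*t**2 + 2*exp(t) + 3*t + 2*exp(-3*t)/3

Characteristic equation r² + 2r - 3 = 0 factors as (r - 1)(r + 3) = 0, so r = 1, -3.
Hence y_h = C1*exp(t) + C2*exp(-3*t).
For the particular solution try y_p = A0 + A1*t + A2*t^2. Substituting and matching coefficients of each power of t gives A0 = 4/3, A1 = 3, A2 = 2, so y_p = 4/3 + 2*t^2 + 3*t.
General solution: y = 4/3 + 2*t^2 + 3*t + C1*exp(t) + C2*exp(-3*t).
Apply the initial conditions: y(0) = 4/3 + C1 + C2 = 4 and y'(0) = 3 + C1 - 3*C2 = 3. Solving gives C1 = 2, C2 = 2/3.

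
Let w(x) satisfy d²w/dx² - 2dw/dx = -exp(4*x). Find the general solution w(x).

Characteristic equation r² - 2r = 0 factors as (r - 2)r = 0, so r = 2, 0.
Hence w_h = C1*exp(2*x) + C2.
Try w_p = A*exp(4*x). Substituting into the equation and dividing by exp(4*x) gives A = -1/8, so w_p = -exp(4*x)/8.

w = C2 - exp(4*x)/8 + C1*exp(2*x)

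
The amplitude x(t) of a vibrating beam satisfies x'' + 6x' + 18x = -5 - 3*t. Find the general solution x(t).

Characteristic equation r² + 6r + 18 = 0 has discriminant (6)² - 4·(18) = -36 < 0, so r = -3 ± 3i.
Hence x_h = C1*cos(3*t)*exp(-3*t) + C2*exp(-3*t)*sin(3*t).
For the particular solution try x_p = A0 + A1*t. Substituting and matching coefficients of each power of t gives A0 = -2/9, A1 = -1/6, so x_p = -2/9 - t/6.

x = -2/9 - t/6 + C1*cos(3*t)*exp(-3*t) + C2*exp(-3*t)*sin(3*t)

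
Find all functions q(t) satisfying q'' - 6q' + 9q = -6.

Characteristic equation r² - 6r + 9 = 0 has discriminant (-6)² - 4·(9) = 0, so r = 3 is a repeated root.
Hence q_h = (C1 + C2*t)*exp(3*t).
For the particular solution try q_p = A0. Substituting and matching coefficients of each power of t gives A0 = -2/3, so q_p = -2/3.

q = -2/3 + C1*exp(3*t) + C2*t*exp(3*t)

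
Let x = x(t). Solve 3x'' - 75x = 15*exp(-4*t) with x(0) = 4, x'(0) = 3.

x = -5*exp(-4*t)/9 + 11*exp(-5*t)/5 + 106*exp(5*t)/45

Divide through by 3: x'' - 25x = 5*exp(-4*t).
Characteristic equation r² - 25 = 0 factors as (r + 5)(r - 5) = 0, so r = -5, 5.
Hence x_h = C1*exp(-5*t) + C2*exp(5*t).
Try x_p = A*exp(-4*t). Substituting into the equation and dividing by exp(-4*t) gives A = -5/9, so x_p = -5*exp(-4*t)/9.
General solution: x = -5*exp(-4*t)/9 + C1*exp(-5*t) + C2*exp(5*t).
Apply the initial conditions: x(0) = -5/9 + C1 + C2 = 4 and x'(0) = 20/9 - 5*C1 + 5*C2 = 3. Solving gives C1 = 11/5, C2 = 106/45.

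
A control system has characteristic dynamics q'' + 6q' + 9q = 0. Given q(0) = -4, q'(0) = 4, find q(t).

q = -4*exp(-3*t) - 8*t*exp(-3*t)

Characteristic equation r² + 6r + 9 = 0 has discriminant (6)² - 4·(9) = 0, so r = -3 is a repeated root.
Hence q_h = (C1 + C2*t)*exp(-3*t).
Apply the initial conditions: q(0) = C1 = -4 and q'(0) = C2 - 3*C1 = 4. Solving gives C1 = -4, C2 = -8.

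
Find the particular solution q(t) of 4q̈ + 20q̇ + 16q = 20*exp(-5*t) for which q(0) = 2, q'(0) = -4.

q = -exp(-4*t) + 5*exp(-5*t)/4 + 7*exp(-t)/4

Divide through by 4: q'' + 5q' + 4q = 5*exp(-5*t).
Characteristic equation r² + 5r + 4 = 0 factors as (r + 4)(r + 1) = 0, so r = -4, -1.
Hence q_h = C1*exp(-4*t) + C2*exp(-t).
Try q_p = A*exp(-5*t). Substituting into the equation and dividing by exp(-5*t) gives A = 5/4, so q_p = 5*exp(-5*t)/4.
General solution: q = 5*exp(-5*t)/4 + C1*exp(-4*t) + C2*exp(-t).
Apply the initial conditions: q(0) = 5/4 + C1 + C2 = 2 and q'(0) = -25/4 - C2 - 4*C1 = -4. Solving gives C1 = -1, C2 = 7/4.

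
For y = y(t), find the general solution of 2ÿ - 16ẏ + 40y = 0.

y = C1*cos(2*t)*exp(4*t) + C2*exp(4*t)*sin(2*t)

Divide through by 2: y'' - 8y' + 20y = 0.
Characteristic equation r² - 8r + 20 = 0 has discriminant (-8)² - 4·(20) = -16 < 0, so r = 4 ± 2i.
Hence y_h = C1*cos(2*t)*exp(4*t) + C2*exp(4*t)*sin(2*t).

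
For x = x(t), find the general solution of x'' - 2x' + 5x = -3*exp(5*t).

x = -3*exp(5*t)/20 + C1*cos(2*t)*exp(t) + C2*exp(t)*sin(2*t)

Characteristic equation r² - 2r + 5 = 0 has discriminant (-2)² - 4·(5) = -16 < 0, so r = 1 ± 2i.
Hence x_h = C1*cos(2*t)*exp(t) + C2*exp(t)*sin(2*t).
Try x_p = A*exp(5*t). Substituting into the equation and dividing by exp(5*t) gives A = -3/20, so x_p = -3*exp(5*t)/20.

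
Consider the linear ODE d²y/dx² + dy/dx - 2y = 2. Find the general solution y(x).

Characteristic equation r² + r - 2 = 0 factors as (r - 1)(r + 2) = 0, so r = 1, -2.
Hence y_h = C1*exp(x) + C2*exp(-2*x).
For the particular solution try y_p = A0. Substituting and matching coefficients of each power of x gives A0 = -1, so y_p = -1.

y = -1 + C1*exp(x) + C2*exp(-2*x)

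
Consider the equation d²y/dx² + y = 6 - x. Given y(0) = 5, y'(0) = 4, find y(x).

Characteristic equation r² + 1 = 0 has discriminant (0)² - 4·(1) = -4 < 0, so r = ± i.
Hence y_h = C1*cos(x) + C2*sin(x).
For the particular solution try y_p = A0 + A1*x. Substituting and matching coefficients of each power of x gives A0 = 6, A1 = -1, so y_p = 6 - x.
General solution: y = 6 - x + C1*cos(x) + C2*sin(x).
Apply the initial conditions: y(0) = 6 + C1 = 5 and y'(0) = -1 + C2 = 4. Solving gives C1 = -1, C2 = 5.

y = 6 - x - cos(x) + 5*sin(x)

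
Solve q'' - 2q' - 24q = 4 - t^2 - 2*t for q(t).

Characteristic equation r² - 2r - 24 = 0 factors as (r + 4)(r - 6) = 0, so r = -4, 6.
Hence q_h = C1*exp(-4*t) + C2*exp(6*t).
For the particular solution try q_p = A0 + A1*t + A2*t^2. Substituting and matching coefficients of each power of t gives A0 = -293/1728, A1 = 11/144, A2 = 1/24, so q_p = -293/1728 + t^2/24 + 11*t/144.

q = -293/1728 + t**2/24 + 11*t/144 + C1*exp(-4*t) + C2*exp(6*t)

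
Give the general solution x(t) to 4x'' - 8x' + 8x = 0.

Divide through by 4: x'' - 2x' + 2x = 0.
Characteristic equation r² - 2r + 2 = 0 has discriminant (-2)² - 4·(2) = -4 < 0, so r = 1 ± i.
Hence x_h = C1*cos(t)*exp(t) + C2*exp(t)*sin(t).

x = C1*cos(t)*exp(t) + C2*exp(t)*sin(t)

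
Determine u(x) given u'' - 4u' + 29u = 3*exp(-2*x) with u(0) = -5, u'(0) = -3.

Characteristic equation r² - 4r + 29 = 0 has discriminant (-4)² - 4·(29) = -100 < 0, so r = 2 ± 5i.
Hence u_h = C1*cos(5*x)*exp(2*x) + C2*exp(2*x)*sin(5*x).
Try u_p = A*exp(-2*x). Substituting into the equation and dividing by exp(-2*x) gives A = 3/41, so u_p = 3*exp(-2*x)/41.
General solution: u = 3*exp(-2*x)/41 + C1*cos(5*x)*exp(2*x) + C2*exp(2*x)*sin(5*x).
Apply the initial conditions: u(0) = 3/41 + C1 = -5 and u'(0) = -6/41 + 2*C1 + 5*C2 = -3. Solving gives C1 = -208/41, C2 = 299/205.

u = 3*exp(-2*x)/41 - 208*cos(5*x)*exp(2*x)/41 + 299*exp(2*x)*sin(5*x)/205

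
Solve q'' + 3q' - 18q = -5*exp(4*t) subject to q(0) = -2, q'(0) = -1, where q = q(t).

q = -11*exp(-6*t)/18 - 8*exp(3*t)/9 - exp(4*t)/2

Characteristic equation r² + 3r - 18 = 0 factors as (r + 6)(r - 3) = 0, so r = -6, 3.
Hence q_h = C1*exp(-6*t) + C2*exp(3*t).
Try q_p = A*exp(4*t). Substituting into the equation and dividing by exp(4*t) gives A = -1/2, so q_p = -exp(4*t)/2.
General solution: q = -exp(4*t)/2 + C1*exp(-6*t) + C2*exp(3*t).
Apply the initial conditions: q(0) = -1/2 + C1 + C2 = -2 and q'(0) = -2 - 6*C1 + 3*C2 = -1. Solving gives C1 = -11/18, C2 = -8/9.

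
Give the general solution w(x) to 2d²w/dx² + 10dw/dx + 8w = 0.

w = C1*exp(-4*x) + C2*exp(-x)

Divide through by 2: w'' + 5w' + 4w = 0.
Characteristic equation r² + 5r + 4 = 0 factors as (r + 4)(r + 1) = 0, so r = -4, -1.
Hence w_h = C1*exp(-4*x) + C2*exp(-x).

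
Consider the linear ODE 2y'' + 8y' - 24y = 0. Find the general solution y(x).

y = C1*exp(2*x) + C2*exp(-6*x)

Divide through by 2: y'' + 4y' - 12y = 0.
Characteristic equation r² + 4r - 12 = 0 factors as (r - 2)(r + 6) = 0, so r = 2, -6.
Hence y_h = C1*exp(2*x) + C2*exp(-6*x).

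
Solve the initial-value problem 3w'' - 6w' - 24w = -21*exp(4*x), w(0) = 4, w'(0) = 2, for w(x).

Divide through by 3: w'' - 2w' - 8w = -7*exp(4*x).
Characteristic equation r² - 2r - 8 = 0 factors as (r - 4)(r + 2) = 0, so r = 4, -2.
Hence w_h = C1*exp(4*x) + C2*exp(-2*x).
Since exp(4*x) solves the homogeneous equation (r = 4 is a root of multiplicity 1), multiply the trial by x. Try w_p = A*x*exp(4*x). Substituting into the equation and dividing by exp(4*x) gives A = -7/6, so w_p = -7*x*exp(4*x)/6.
General solution: w = C1*exp(4*x) + C2*exp(-2*x) - 7*x*exp(4*x)/6.
Apply the initial conditions: w(0) = C1 + C2 = 4 and w'(0) = -7/6 - 2*C2 + 4*C1 = 2. Solving gives C1 = 67/36, C2 = 77/36.

w = 67*exp(4*x)/36 + 77*exp(-2*x)/36 - 7*x*exp(4*x)/6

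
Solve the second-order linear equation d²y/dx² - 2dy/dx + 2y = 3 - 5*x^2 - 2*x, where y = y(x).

Characteristic equation r² - 2r + 2 = 0 has discriminant (-2)² - 4·(2) = -4 < 0, so r = 1 ± i.
Hence y_h = C1*cos(x)*exp(x) + C2*exp(x)*sin(x).
For the particular solution try y_p = A0 + A1*x + A2*x^2. Substituting and matching coefficients of each power of x gives A0 = -2, A1 = -6, A2 = -5/2, so y_p = -2 - 6*x - 5*x^2/2.

y = -2 - 6*x - 5*x**2/2 + C1*cos(x)*exp(x) + C2*exp(x)*sin(x)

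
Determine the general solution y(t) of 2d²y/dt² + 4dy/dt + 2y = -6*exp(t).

y = -3*exp(t)/4 + C1*exp(-t) + C2*t*exp(-t)

Divide through by 2: y'' + 2y' + y = -3*exp(t).
Characteristic equation r² + 2r + 1 = 0 has discriminant (2)² - 4·(1) = 0, so r = -1 is a repeated root.
Hence y_h = (C1 + C2*t)*exp(-t).
Try y_p = A*exp(t). Substituting into the equation and dividing by exp(t) gives A = -3/4, so y_p = -3*exp(t)/4.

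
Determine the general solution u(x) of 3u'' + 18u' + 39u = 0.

u = C1*cos(2*x)*exp(-3*x) + C2*exp(-3*x)*sin(2*x)

Divide through by 3: u'' + 6u' + 13u = 0.
Characteristic equation r² + 6r + 13 = 0 has discriminant (6)² - 4·(13) = -16 < 0, so r = -3 ± 2i.
Hence u_h = C1*cos(2*x)*exp(-3*x) + C2*exp(-3*x)*sin(2*x).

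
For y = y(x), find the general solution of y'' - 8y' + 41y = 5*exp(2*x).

Characteristic equation r² - 8r + 41 = 0 has discriminant (-8)² - 4·(41) = -100 < 0, so r = 4 ± 5i.
Hence y_h = C1*cos(5*x)*exp(4*x) + C2*exp(4*x)*sin(5*x).
Try y_p = A*exp(2*x). Substituting into the equation and dividing by exp(2*x) gives A = 5/29, so y_p = 5*exp(2*x)/29.

y = 5*exp(2*x)/29 + C1*cos(5*x)*exp(4*x) + C2*exp(4*x)*sin(5*x)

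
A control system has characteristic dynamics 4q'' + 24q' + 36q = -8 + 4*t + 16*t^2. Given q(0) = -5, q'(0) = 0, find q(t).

q = -5*exp(-3*t) - 13*t/27 + 4*t**2/9 - 392*t*exp(-3*t)/27

Divide through by 4: q'' + 6q' + 9q = -2 + t + 4*t^2.
Characteristic equation r² + 6r + 9 = 0 has discriminant (6)² - 4·(9) = 0, so r = -3 is a repeated root.
Hence q_h = (C1 + C2*t)*exp(-3*t).
For the particular solution try q_p = A0 + A1*t + A2*t^2. Substituting and matching coefficients of each power of t gives A0 = 0, A1 = -13/27, A2 = 4/9, so q_p = -13*t/27 + 4*t^2/9.
General solution: q = -13*t/27 + 4*t^2/9 + C1*exp(-3*t) + C2*t*exp(-3*t).
Apply the initial conditions: q(0) = C1 = -5 and q'(0) = -13/27 + C2 - 3*C1 = 0. Solving gives C1 = -5, C2 = -392/27.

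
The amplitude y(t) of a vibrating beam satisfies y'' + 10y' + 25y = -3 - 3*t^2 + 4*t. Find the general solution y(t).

y = -133/625 - 3*t**2/25 + 32*t/125 + C1*exp(-5*t) + C2*t*exp(-5*t)

Characteristic equation r² + 10r + 25 = 0 has discriminant (10)² - 4·(25) = 0, so r = -5 is a repeated root.
Hence y_h = (C1 + C2*t)*exp(-5*t).
For the particular solution try y_p = A0 + A1*t + A2*t^2. Substituting and matching coefficients of each power of t gives A0 = -133/625, A1 = 32/125, A2 = -3/25, so y_p = -133/625 - 3*t^2/25 + 32*t/125.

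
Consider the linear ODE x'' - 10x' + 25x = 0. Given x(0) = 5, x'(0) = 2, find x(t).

Characteristic equation r² - 10r + 25 = 0 has discriminant (-10)² - 4·(25) = 0, so r = 5 is a repeated root.
Hence x_h = (C1 + C2*t)*exp(5*t).
Apply the initial conditions: x(0) = C1 = 5 and x'(0) = C2 + 5*C1 = 2. Solving gives C1 = 5, C2 = -23.

x = 5*exp(5*t) - 23*t*exp(5*t)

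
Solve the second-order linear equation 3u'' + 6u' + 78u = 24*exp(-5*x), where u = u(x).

Divide through by 3: u'' + 2u' + 26u = 8*exp(-5*x).
Characteristic equation r² + 2r + 26 = 0 has discriminant (2)² - 4·(26) = -100 < 0, so r = -1 ± 5i.
Hence u_h = C1*cos(5*x)*exp(-x) + C2*exp(-x)*sin(5*x).
Try u_p = A*exp(-5*x). Substituting into the equation and dividing by exp(-5*x) gives A = 8/41, so u_p = 8*exp(-5*x)/41.

u = 8*exp(-5*x)/41 + C1*cos(5*x)*exp(-x) + C2*exp(-x)*sin(5*x)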